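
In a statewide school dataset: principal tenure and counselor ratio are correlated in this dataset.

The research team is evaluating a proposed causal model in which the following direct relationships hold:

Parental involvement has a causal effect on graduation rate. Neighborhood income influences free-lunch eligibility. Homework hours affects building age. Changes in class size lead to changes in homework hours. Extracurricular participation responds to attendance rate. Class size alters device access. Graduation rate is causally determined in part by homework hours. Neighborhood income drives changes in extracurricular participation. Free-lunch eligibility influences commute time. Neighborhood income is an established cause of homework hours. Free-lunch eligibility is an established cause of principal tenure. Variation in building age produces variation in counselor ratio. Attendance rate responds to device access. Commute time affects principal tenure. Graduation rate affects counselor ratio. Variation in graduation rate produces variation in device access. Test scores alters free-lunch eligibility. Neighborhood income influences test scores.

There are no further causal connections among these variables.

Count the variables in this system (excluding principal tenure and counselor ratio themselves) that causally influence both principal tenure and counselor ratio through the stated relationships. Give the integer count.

The common causes are: neighborhood income (to principal tenure via neighborhood income → free-lunch eligibility → principal tenure; to counselor ratio via neighborhood income → homework hours → building age → counselor ratio).
Every other variable lacks a causal path to at least one of principal tenure and counselor ratio.

1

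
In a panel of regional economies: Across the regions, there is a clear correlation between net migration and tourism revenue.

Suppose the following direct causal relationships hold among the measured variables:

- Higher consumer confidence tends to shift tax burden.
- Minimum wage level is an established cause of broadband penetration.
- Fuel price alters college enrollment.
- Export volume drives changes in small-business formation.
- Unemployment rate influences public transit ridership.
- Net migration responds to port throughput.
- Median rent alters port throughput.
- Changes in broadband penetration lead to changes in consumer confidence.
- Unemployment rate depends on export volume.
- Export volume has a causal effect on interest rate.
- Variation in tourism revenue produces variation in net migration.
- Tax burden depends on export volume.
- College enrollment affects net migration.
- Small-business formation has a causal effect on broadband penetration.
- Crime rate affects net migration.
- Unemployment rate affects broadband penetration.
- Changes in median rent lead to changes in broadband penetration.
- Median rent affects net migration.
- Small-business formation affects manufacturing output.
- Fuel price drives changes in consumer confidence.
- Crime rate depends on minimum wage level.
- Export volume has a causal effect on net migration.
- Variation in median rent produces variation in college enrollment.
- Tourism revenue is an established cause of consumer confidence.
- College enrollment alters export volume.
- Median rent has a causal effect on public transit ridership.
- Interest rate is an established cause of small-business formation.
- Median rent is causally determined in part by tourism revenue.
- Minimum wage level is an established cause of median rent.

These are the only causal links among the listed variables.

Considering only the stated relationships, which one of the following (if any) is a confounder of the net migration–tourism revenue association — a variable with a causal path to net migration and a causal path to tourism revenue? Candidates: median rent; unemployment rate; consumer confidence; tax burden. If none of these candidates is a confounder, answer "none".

None of the listed candidates has causal paths to both net migration and tourism revenue in the stated relationships, so none is a common cause.

none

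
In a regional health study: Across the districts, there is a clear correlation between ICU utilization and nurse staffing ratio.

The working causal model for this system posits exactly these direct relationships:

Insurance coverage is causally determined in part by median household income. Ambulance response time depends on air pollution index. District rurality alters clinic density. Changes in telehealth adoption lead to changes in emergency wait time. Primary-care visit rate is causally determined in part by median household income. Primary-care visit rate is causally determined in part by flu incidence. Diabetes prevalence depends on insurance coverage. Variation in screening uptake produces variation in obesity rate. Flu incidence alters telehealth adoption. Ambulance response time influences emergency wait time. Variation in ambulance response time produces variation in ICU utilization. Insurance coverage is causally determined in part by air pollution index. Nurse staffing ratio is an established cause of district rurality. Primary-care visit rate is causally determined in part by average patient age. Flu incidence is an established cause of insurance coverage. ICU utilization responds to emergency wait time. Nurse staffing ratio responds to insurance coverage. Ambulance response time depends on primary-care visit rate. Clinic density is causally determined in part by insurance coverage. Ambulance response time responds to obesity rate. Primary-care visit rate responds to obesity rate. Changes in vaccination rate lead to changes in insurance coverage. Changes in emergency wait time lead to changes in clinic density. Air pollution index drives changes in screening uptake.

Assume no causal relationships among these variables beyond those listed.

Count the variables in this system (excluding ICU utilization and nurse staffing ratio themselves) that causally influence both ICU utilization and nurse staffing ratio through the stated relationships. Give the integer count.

The common causes are: air pollution index (to ICU utilization via air pollution index → ambulance response time → ICU utilization; to nurse staffing ratio via air pollution index → insurance coverage → nurse staffing ratio); flu incidence (to ICU utilization via flu incidence → telehealth adoption → emergency wait time → ICU utilization; to nurse staffing ratio via flu incidence → insurance coverage → nurse staffing ratio); median household income (to ICU utilization via median household income → primary-care visit rate → ambulance response time → ICU utilization; to nurse staffing ratio via median household income → insurance coverage → nurse staffing ratio).
Every other variable lacks a causal path to at least one of ICU utilization and nurse staffing ratio.

3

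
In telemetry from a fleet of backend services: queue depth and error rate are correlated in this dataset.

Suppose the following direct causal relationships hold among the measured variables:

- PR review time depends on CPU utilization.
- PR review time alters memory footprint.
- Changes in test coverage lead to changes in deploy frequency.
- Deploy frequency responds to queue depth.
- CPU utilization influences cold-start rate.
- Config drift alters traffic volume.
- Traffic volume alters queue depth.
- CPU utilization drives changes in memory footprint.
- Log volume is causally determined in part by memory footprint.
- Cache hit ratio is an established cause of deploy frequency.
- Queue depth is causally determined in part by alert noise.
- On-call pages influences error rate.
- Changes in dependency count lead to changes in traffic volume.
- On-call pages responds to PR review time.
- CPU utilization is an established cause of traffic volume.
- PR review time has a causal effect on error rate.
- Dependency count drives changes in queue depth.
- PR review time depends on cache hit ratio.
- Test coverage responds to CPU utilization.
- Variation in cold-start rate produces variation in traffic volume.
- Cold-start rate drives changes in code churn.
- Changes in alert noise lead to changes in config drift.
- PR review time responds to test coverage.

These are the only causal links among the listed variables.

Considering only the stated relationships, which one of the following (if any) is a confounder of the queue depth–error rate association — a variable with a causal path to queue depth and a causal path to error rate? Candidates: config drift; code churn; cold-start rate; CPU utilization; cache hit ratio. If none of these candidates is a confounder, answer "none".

CPU utilization

CPU utilization causes queue depth (CPU utilization → traffic volume → queue depth) and also causes error rate (CPU utilization → PR review time → error rate); it is a common cause of both.
Each of the other candidates lacks a causal path to at least one of queue depth and error rate, so they do not confound the relationship.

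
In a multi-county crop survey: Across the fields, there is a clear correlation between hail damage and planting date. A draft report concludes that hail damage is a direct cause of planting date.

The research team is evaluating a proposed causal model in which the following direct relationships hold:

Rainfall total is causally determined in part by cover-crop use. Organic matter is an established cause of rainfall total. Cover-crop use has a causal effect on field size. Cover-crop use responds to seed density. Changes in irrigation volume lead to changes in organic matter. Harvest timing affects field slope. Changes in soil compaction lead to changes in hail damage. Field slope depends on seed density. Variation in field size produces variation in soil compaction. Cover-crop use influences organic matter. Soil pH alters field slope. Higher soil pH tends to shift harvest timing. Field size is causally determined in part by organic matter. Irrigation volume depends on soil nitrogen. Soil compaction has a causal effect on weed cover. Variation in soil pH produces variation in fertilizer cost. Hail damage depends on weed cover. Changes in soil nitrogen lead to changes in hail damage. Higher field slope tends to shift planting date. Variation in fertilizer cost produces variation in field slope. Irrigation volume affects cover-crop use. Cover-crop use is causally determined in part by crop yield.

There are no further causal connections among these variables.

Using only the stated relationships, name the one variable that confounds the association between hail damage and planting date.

Seed density has a causal path to hail damage (seed density → cover-crop use → field size → soil compaction → hail damage) and a separate causal path to planting date (seed density → field slope → planting date), so it is a common cause of both.
No stated relationship gives hail damage a causal route to planting date, so the correlation is explained by the shared upstream cause rather than a direct effect.

seed density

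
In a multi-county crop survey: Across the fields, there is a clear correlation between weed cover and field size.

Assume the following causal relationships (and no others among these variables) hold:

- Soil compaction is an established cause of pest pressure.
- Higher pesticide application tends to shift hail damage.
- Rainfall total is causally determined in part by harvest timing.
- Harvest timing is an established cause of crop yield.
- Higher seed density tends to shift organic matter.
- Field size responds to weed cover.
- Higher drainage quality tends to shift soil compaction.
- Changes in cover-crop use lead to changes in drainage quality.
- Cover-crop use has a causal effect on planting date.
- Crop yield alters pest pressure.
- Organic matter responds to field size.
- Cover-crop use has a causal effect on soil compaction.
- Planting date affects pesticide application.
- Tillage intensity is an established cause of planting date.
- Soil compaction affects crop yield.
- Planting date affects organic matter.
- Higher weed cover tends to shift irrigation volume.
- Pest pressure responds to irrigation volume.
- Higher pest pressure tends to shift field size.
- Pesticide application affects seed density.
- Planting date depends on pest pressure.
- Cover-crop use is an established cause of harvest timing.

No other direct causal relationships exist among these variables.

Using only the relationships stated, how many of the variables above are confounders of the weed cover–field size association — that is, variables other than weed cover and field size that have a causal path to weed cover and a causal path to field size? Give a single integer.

0

No listed variable has a causal path to both weed cover and field size, so there are no common causes.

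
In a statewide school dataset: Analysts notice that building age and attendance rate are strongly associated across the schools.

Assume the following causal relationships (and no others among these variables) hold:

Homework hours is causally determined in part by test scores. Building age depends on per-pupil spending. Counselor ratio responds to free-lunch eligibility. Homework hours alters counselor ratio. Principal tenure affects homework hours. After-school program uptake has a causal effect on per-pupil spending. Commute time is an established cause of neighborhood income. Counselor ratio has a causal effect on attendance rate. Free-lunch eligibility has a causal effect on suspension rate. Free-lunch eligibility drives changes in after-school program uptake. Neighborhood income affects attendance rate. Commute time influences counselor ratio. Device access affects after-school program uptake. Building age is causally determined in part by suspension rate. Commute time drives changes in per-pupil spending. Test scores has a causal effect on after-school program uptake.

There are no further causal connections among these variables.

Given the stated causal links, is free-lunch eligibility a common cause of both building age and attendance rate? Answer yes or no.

Free-lunch eligibility has a causal path to building age (free-lunch eligibility → suspension rate → building age) and to attendance rate (free-lunch eligibility → counselor ratio → attendance rate), so it is a common cause of both — a confounder.

yes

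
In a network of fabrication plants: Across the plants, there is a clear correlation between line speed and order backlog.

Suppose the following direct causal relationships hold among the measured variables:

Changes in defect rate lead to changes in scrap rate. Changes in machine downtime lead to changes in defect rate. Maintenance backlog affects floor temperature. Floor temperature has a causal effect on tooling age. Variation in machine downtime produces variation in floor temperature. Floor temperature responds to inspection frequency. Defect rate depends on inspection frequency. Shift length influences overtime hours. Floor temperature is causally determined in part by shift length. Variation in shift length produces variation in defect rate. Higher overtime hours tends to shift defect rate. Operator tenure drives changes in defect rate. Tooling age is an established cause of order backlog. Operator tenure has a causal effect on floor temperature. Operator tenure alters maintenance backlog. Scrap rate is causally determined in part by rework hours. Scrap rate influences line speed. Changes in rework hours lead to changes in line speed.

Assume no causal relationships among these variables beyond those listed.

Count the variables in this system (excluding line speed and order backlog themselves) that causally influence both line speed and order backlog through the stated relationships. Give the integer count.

The common causes are: inspection frequency (to line speed via inspection frequency → defect rate → scrap rate → line speed; to order backlog via inspection frequency → floor temperature → tooling age → order backlog); machine downtime (to line speed via machine downtime → defect rate → scrap rate → line speed; to order backlog via machine downtime → floor temperature → tooling age → order backlog); operator tenure (to line speed via operator tenure → defect rate → scrap rate → line speed; to order backlog via operator tenure → floor temperature → tooling age → order backlog); shift length (to line speed via shift length → defect rate → scrap rate → line speed; to order backlog via shift length → floor temperature → tooling age → order backlog).
Every other variable lacks a causal path to at least one of line speed and order backlog.

4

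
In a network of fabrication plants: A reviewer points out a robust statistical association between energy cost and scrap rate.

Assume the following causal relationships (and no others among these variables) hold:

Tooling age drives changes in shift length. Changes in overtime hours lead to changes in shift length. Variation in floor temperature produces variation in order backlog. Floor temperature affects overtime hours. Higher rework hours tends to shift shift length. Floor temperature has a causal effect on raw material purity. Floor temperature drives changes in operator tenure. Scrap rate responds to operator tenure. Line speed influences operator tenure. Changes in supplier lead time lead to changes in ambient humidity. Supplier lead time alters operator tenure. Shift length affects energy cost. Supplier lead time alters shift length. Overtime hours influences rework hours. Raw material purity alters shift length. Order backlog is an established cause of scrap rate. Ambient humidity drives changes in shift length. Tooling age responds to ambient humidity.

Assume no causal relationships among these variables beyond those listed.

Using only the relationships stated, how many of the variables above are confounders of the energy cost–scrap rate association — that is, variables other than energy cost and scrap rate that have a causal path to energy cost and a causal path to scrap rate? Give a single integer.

The common causes are: floor temperature (to energy cost via floor temperature → raw material purity → shift length → energy cost; to scrap rate via floor temperature → order backlog → scrap rate); supplier lead time (to energy cost via supplier lead time → shift length → energy cost; to scrap rate via supplier lead time → operator tenure → scrap rate).
Every other variable lacks a causal path to at least one of energy cost and scrap rate.

2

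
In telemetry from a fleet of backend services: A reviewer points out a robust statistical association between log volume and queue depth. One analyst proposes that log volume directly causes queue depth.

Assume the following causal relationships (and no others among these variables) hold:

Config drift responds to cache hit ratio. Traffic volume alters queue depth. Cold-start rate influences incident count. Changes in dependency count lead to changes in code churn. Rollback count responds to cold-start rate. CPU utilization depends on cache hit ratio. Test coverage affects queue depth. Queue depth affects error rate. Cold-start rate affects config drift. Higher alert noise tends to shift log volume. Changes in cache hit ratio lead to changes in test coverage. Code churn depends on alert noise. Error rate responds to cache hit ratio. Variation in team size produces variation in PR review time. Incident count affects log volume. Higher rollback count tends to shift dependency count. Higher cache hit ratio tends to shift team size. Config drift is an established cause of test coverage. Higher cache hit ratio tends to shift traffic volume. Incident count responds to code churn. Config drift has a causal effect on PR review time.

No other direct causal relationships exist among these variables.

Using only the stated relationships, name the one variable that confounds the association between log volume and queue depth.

cold-start rate

Cold-start rate has a causal path to log volume (cold-start rate → incident count → log volume) and a separate causal path to queue depth (cold-start rate → config drift → test coverage → queue depth), so it is a common cause of both.
No stated relationship gives log volume a causal route to queue depth, so the correlation is explained by the shared upstream cause rather than a direct effect.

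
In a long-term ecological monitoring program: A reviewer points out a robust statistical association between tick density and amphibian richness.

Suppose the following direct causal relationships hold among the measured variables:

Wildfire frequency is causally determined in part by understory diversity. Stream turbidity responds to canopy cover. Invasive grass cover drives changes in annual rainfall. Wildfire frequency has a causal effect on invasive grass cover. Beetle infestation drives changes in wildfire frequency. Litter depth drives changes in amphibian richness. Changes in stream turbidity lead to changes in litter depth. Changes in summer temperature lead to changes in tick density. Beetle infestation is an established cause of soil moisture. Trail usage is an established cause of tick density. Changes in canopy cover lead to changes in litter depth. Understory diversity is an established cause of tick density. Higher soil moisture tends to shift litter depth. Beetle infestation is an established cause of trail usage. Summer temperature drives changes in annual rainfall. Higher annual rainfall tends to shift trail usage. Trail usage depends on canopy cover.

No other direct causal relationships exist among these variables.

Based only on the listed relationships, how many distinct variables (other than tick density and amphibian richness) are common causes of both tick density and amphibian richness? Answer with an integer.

2

The common causes are: beetle infestation (to tick density via beetle infestation → trail usage → tick density; to amphibian richness via beetle infestation → soil moisture → litter depth → amphibian richness); canopy cover (to tick density via canopy cover → trail usage → tick density; to amphibian richness via canopy cover → litter depth → amphibian richness).
Every other variable lacks a causal path to at least one of tick density and amphibian richness.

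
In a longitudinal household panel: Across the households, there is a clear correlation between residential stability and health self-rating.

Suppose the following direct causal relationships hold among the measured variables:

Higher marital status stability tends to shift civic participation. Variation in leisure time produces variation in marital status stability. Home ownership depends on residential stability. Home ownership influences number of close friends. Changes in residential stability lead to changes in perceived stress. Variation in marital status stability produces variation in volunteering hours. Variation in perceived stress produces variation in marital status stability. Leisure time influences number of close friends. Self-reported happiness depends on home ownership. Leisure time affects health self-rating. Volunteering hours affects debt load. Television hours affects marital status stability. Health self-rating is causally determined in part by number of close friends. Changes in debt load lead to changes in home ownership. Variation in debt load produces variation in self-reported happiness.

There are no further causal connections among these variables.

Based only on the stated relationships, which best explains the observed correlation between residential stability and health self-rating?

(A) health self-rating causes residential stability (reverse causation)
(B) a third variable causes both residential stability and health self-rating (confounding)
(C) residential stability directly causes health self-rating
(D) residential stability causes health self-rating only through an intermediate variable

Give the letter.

Residential stability reaches health self-rating through residential stability → home ownership → number of close friends → health self-rating — an indirect causal chain with no direct residential stability → health self-rating link. No variable causes both residential stability and health self-rating, so confounding is ruled out; the effect is mediated.

D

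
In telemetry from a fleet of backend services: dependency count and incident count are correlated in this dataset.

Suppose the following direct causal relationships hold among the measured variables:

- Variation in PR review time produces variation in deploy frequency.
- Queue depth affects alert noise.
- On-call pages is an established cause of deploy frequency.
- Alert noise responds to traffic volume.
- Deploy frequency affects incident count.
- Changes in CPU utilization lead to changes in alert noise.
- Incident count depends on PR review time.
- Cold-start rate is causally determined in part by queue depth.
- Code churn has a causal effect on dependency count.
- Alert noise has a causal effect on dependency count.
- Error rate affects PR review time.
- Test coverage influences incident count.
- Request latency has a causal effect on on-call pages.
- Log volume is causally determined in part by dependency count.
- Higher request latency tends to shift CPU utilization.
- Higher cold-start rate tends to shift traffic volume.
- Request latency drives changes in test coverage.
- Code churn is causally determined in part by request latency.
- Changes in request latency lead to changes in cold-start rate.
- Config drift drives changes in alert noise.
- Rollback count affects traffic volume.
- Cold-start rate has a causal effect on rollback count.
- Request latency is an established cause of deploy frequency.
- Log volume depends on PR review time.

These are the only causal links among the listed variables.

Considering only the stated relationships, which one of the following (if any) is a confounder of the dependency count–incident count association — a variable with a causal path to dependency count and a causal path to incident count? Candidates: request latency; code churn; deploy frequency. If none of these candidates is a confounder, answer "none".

Request latency causes dependency count (request latency → code churn → dependency count) and also causes incident count (request latency → deploy frequency → incident count); it is a common cause of both.
Each of the other candidates lacks a causal path to at least one of dependency count and incident count, so they do not confound the relationship.

request latency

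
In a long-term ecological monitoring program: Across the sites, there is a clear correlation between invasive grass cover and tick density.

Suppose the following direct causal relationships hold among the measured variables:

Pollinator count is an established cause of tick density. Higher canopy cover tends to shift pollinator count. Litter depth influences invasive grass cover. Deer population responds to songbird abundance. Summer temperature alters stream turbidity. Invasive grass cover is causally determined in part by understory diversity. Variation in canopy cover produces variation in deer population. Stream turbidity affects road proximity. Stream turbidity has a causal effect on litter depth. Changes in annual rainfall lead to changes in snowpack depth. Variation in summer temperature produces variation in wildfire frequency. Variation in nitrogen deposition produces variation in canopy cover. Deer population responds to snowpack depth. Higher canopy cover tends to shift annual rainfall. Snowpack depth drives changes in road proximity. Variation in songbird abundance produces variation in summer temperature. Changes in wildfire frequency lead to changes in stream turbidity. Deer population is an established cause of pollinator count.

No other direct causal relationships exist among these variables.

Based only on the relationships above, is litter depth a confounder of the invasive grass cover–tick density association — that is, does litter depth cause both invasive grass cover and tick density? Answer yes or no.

no

Litter depth has no stated causal path to tick density. A confounder must cause both variables, so litter depth does not qualify.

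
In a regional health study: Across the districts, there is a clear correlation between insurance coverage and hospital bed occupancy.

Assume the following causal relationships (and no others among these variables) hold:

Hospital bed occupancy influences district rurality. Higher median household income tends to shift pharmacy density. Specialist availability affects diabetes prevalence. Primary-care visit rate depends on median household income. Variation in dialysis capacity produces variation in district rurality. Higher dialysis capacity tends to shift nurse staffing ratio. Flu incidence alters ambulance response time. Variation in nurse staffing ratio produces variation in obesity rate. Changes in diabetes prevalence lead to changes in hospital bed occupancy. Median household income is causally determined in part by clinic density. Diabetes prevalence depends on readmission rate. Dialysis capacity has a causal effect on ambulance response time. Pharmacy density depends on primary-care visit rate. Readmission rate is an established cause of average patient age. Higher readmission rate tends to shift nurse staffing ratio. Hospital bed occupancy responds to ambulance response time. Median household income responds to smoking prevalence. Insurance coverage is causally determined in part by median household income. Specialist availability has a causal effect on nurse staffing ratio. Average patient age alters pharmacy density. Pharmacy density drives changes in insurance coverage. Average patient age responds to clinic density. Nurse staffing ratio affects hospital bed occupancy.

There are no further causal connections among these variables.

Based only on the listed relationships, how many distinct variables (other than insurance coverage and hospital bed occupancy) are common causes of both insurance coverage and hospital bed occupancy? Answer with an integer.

The common causes are: readmission rate (to insurance coverage via readmission rate → average patient age → pharmacy density → insurance coverage; to hospital bed occupancy via readmission rate → nurse staffing ratio → hospital bed occupancy).
Every other variable lacks a causal path to at least one of insurance coverage and hospital bed occupancy.

1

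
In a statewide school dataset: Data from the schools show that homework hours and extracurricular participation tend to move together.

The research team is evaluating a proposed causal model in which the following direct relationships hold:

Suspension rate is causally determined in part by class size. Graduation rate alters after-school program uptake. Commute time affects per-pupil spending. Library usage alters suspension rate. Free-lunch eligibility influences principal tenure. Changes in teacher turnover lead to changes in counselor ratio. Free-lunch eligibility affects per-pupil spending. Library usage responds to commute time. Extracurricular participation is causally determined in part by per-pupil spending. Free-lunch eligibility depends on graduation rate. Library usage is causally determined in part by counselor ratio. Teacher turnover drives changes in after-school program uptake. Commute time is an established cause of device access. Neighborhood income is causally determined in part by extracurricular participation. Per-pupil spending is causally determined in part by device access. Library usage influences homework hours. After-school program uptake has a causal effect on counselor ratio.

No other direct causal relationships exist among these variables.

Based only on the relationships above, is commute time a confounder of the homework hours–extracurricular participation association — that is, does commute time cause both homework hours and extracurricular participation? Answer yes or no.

Commute time has a causal path to homework hours (commute time → library usage → homework hours) and to extracurricular participation (commute time → per-pupil spending → extracurricular participation), so it is a common cause of both — a confounder.

yes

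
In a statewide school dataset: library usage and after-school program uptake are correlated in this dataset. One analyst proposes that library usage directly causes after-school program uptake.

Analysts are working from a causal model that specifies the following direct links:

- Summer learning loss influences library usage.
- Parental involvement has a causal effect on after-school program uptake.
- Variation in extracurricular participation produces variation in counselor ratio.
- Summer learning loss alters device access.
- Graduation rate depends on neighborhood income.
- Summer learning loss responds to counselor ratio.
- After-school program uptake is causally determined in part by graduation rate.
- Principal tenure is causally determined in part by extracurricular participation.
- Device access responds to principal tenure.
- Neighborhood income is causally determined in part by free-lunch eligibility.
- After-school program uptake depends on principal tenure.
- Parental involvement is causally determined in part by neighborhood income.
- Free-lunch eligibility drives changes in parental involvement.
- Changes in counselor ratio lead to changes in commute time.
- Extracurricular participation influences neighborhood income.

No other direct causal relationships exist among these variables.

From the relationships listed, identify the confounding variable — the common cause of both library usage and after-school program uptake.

extracurricular participation

Extracurricular participation has a causal path to library usage (extracurricular participation → counselor ratio → summer learning loss → library usage) and a separate causal path to after-school program uptake (extracurricular participation → principal tenure → after-school program uptake), so it is a common cause of both.
No stated relationship gives library usage a causal route to after-school program uptake, so the correlation is explained by the shared upstream cause rather than a direct effect.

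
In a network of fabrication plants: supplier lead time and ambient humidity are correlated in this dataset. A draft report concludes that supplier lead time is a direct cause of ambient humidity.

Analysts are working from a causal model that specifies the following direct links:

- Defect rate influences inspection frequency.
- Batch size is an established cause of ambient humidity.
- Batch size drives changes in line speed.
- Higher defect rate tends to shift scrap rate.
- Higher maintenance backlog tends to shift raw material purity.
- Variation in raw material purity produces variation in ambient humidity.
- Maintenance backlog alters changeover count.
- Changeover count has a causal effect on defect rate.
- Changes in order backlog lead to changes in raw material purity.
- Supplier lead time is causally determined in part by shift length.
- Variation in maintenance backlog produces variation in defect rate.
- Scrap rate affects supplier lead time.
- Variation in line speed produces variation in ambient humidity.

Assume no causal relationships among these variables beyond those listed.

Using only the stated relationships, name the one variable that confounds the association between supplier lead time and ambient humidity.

maintenance backlog

Maintenance backlog has a causal path to supplier lead time (maintenance backlog → defect rate → scrap rate → supplier lead time) and a separate causal path to ambient humidity (maintenance backlog → raw material purity → ambient humidity), so it is a common cause of both.
No stated relationship gives supplier lead time a causal route to ambient humidity, so the correlation is explained by the shared upstream cause rather than a direct effect.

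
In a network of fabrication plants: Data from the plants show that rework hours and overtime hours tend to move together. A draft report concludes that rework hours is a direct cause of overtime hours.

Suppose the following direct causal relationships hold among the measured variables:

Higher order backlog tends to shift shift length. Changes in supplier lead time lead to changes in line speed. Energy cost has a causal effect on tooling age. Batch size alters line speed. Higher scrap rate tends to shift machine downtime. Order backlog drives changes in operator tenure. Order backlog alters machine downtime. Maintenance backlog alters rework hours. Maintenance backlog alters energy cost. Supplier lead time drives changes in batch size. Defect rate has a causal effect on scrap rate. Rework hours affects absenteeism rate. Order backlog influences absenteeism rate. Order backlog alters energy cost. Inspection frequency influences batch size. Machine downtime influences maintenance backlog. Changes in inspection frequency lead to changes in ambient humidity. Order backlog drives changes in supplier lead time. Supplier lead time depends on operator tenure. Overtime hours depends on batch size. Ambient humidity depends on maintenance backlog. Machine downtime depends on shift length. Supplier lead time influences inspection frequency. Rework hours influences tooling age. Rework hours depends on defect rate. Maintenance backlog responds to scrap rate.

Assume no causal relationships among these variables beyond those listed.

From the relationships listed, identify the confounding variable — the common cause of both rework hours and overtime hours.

Order backlog has a causal path to rework hours (order backlog → machine downtime → maintenance backlog → rework hours) and a separate causal path to overtime hours (order backlog → supplier lead time → batch size → overtime hours), so it is a common cause of both.
No stated relationship gives rework hours a causal route to overtime hours, so the correlation is explained by the shared upstream cause rather than a direct effect.

order backlog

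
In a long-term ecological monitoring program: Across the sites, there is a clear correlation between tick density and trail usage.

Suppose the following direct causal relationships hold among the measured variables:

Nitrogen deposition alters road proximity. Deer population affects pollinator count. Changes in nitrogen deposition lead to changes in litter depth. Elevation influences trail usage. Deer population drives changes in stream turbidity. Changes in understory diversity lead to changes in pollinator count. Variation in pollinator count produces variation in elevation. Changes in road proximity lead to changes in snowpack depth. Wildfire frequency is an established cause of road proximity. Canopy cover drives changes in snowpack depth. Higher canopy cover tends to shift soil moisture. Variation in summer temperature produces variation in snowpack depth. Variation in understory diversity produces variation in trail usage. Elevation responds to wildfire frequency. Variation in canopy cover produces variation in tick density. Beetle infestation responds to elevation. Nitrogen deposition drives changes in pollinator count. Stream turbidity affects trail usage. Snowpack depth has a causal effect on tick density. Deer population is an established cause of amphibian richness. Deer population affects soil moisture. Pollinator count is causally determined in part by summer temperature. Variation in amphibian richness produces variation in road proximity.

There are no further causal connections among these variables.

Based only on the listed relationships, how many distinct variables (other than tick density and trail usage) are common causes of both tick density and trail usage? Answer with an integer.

The common causes are: deer population (to tick density via deer population → amphibian richness → road proximity → snowpack depth → tick density; to trail usage via deer population → stream turbidity → trail usage); nitrogen deposition (to tick density via nitrogen deposition → road proximity → snowpack depth → tick density; to trail usage via nitrogen deposition → pollinator count → elevation → trail usage); summer temperature (to tick density via summer temperature → snowpack depth → tick density; to trail usage via summer temperature → pollinator count → elevation → trail usage); wildfire frequency (to tick density via wildfire frequency → road proximity → snowpack depth → tick density; to trail usage via wildfire frequency → elevation → trail usage).
Every other variable lacks a causal path to at least one of tick density and trail usage.

4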